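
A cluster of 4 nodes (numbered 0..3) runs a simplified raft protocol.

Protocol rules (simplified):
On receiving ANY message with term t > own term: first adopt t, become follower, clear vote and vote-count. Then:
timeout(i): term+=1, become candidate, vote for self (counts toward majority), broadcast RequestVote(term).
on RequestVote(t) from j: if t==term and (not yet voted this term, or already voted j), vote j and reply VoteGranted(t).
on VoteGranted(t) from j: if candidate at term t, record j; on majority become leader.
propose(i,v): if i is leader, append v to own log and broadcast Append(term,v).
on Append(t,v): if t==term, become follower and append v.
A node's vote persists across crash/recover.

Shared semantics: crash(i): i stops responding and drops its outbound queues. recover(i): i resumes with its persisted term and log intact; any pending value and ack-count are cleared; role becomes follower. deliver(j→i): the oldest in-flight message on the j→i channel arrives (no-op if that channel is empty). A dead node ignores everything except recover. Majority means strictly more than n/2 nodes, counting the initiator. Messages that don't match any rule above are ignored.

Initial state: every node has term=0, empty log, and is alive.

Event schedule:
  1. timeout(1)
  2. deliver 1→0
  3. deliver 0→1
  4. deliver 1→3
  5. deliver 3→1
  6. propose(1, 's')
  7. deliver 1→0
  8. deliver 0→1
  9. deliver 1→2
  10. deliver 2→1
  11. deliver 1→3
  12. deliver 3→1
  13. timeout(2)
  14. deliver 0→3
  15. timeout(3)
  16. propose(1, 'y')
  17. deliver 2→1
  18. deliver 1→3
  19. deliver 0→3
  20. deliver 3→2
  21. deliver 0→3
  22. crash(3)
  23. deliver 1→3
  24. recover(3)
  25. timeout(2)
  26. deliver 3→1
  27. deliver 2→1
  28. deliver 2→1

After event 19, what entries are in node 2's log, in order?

empty

e1 timeout(1): 1[cand,t=1,-]
e2 deliver 1→0: 0[foll,t=1,-]
e3 deliver 0→1: ·
e4 deliver 1→3: 3[foll,t=1,-]
e5 deliver 3→1: 1[lead,t=1,-]
e6 propose(1,'s'): 1[lead,t=1,s]
e7 deliver 1→0: 0[foll,t=1,s]
e8 deliver 0→1: ·
e9 deliver 1→2: 2[foll,t=1,-]
e10 deliver 2→1: ·
e11 deliver 1→3: 3[foll,t=1,s]
e12 deliver 3→1: ·
e13 timeout(2): 2[cand,t=2,-]
e14 deliver 0→3: ·
e15 timeout(3): 3[cand,t=2,s]
e16 propose(1,'y'): 1[lead,t=1,s,y]
e17 deliver 2→1: 1[foll,t=2,s,y]
e18 deliver 1→3: ·
e19 deliver 0→3: ·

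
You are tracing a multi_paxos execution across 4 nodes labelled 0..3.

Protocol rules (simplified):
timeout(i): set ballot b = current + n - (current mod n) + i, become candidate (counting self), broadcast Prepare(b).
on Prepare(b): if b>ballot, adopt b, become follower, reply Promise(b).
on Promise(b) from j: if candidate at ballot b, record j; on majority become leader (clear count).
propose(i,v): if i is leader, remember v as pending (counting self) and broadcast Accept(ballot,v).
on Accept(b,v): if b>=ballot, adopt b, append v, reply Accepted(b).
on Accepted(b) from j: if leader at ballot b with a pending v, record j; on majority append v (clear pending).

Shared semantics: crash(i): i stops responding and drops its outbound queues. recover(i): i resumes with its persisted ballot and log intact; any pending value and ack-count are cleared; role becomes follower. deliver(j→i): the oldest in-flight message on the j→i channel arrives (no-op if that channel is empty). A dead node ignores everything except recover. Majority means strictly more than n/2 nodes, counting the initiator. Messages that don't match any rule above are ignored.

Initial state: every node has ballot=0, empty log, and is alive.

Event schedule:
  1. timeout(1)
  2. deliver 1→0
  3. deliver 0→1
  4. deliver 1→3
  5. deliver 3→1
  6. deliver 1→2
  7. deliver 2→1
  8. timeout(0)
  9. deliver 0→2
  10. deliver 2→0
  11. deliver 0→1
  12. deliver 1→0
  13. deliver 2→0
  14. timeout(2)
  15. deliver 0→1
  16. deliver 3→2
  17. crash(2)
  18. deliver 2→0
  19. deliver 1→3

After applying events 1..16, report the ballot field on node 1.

e1 timeout(1): 1[cand,b=5,-]
e2 deliver 1→0: 0[foll,b=5,-]
e3 deliver 0→1: ·
e4 deliver 1→3: 3[foll,b=5,-]
e5 deliver 3→1: 1[lead,b=5,-]
e6 deliver 1→2: 2[foll,b=5,-]
e7 deliver 2→1: ·
e8 timeout(0): 0[cand,b=8,-]
e9 deliver 0→2: 2[foll,b=8,-]
e10 deliver 2→0: ·
e11 deliver 0→1: 1[foll,b=8,-]
e12 deliver 1→0: 0[lead,b=8,-]
e13 deliver 2→0: ·
e14 timeout(2): 2[cand,b=14,-]
e15 deliver 0→1: ·
e16 deliver 3→2: ·

8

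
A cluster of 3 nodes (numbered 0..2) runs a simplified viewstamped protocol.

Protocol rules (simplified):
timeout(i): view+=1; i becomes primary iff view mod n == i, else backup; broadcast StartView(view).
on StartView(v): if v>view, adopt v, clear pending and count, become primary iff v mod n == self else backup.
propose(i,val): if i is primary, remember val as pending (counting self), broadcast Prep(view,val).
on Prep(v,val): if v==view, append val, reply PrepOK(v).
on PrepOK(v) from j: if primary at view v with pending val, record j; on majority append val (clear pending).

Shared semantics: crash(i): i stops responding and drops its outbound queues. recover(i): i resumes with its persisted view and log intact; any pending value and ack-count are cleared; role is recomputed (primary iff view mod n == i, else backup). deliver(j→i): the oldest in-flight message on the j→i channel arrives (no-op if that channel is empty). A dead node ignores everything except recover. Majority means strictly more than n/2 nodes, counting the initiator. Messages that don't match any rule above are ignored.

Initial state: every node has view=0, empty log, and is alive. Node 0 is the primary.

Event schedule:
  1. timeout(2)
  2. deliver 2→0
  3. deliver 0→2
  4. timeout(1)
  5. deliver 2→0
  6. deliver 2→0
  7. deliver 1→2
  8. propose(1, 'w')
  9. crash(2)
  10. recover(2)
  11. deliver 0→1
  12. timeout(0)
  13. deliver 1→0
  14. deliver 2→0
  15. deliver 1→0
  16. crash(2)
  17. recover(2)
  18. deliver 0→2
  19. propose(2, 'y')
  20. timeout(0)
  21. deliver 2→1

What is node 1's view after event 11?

1

step 1 timeout(2): 2={back,v=1,log=-}
step 2 deliver 2→0: 0={back,v=1,log=-}
step 3 deliver 0→2: —
step 4 timeout(1): 1={prim,v=1,log=-}
step 5 deliver 2→0: —
step 6 deliver 2→0: —
step 7 deliver 1→2: —
step 8 propose(1,'w'): —
step 9 crash(2): 2={✗back,v=1,log=-}
step 10 recover(2): 2={back,v=1,log=-}
step 11 deliver 0→1: —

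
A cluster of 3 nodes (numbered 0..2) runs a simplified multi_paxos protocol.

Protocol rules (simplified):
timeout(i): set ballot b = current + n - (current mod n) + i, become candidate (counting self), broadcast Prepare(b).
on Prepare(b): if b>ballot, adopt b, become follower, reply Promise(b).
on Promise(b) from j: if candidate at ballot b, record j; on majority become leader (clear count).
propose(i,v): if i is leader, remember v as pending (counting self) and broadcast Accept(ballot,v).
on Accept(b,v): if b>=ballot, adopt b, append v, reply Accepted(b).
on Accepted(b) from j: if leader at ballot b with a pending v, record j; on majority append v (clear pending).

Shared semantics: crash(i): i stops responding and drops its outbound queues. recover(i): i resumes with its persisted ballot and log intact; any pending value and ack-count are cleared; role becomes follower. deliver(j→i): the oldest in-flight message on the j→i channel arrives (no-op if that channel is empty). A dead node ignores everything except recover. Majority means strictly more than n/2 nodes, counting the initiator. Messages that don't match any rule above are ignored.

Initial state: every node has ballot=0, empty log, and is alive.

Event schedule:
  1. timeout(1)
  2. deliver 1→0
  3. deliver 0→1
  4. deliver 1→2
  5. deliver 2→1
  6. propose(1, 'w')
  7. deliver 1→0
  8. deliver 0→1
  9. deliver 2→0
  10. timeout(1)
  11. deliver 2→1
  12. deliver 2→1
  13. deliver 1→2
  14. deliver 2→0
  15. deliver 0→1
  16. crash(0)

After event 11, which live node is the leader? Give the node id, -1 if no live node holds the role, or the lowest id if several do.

e1 timeout(1): 1[cand,b=4,-]
e2 deliver 1→0: 0[foll,b=4,-]
e3 deliver 0→1: 1[lead,b=4,-]
e4 deliver 1→2: 2[foll,b=4,-]
e5 deliver 2→1: ·
e6 propose(1,'w'): ·
e7 deliver 1→0: 0[foll,b=4,w]
e8 deliver 0→1: 1[lead,b=4,w]
e9 deliver 2→0: ·
e10 timeout(1): 1[cand,b=7,w]
e11 deliver 2→1: ·

-1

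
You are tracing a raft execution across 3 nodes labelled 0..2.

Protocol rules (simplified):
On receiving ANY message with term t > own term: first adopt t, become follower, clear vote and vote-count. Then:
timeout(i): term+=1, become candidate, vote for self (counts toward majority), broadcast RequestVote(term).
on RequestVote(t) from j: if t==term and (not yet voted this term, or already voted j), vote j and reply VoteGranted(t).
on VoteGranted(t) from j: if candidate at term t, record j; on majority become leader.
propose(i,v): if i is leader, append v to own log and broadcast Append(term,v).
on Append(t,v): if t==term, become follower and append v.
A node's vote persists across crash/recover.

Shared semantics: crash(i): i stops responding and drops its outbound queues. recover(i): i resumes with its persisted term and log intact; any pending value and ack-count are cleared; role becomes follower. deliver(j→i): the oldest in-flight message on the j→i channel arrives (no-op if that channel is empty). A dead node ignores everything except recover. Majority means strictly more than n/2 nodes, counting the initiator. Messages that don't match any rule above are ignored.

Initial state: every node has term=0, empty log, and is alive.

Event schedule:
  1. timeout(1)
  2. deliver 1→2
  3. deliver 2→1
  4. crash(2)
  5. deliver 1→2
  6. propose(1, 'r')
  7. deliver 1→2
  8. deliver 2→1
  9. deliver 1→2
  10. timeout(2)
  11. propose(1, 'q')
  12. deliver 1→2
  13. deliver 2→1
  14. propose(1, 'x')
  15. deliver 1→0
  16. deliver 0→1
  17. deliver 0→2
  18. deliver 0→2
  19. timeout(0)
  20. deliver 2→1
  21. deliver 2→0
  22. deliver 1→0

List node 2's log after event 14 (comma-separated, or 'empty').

step 1 timeout(1): 1={cand,t=1,log=-}
step 2 deliver 1→2: 2={foll,t=1,log=-}
step 3 deliver 2→1: 1={lead,t=1,log=-}
step 4 crash(2): 2={✗foll,t=1,log=-}
step 5 deliver 1→2: —
step 6 propose(1,'r'): 1={lead,t=1,log=r}
step 7 deliver 1→2: —
step 8 deliver 2→1: —
step 9 deliver 1→2: —
step 10 timeout(2): —
step 11 propose(1,'q'): 1={lead,t=1,log=r,q}
step 12 deliver 1→2: —
step 13 deliver 2→1: —
step 14 propose(1,'x'): 1={lead,t=1,log=r,q,x}

empty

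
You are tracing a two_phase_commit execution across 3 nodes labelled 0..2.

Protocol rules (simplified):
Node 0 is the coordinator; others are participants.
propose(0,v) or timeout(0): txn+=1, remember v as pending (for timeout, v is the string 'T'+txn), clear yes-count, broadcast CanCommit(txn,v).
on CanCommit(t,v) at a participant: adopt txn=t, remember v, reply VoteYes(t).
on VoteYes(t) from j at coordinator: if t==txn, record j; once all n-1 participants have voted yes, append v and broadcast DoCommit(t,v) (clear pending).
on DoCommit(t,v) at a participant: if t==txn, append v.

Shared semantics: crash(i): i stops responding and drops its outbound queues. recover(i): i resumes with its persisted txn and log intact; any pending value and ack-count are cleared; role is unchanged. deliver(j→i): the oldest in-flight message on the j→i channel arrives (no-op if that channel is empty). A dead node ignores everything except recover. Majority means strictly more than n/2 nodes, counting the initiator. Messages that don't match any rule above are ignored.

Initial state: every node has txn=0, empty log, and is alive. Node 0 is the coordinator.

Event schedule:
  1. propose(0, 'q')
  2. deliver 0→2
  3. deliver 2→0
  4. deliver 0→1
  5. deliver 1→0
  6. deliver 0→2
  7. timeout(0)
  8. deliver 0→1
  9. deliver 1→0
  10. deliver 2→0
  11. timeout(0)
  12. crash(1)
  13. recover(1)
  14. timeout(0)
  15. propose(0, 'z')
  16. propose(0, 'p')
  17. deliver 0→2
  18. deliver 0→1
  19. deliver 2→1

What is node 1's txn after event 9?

after 1 — propose(0,'q'): n0:coor/t1/[-]
after 2 — deliver 0→2: n2:part/t1/[-]
after 3 — deliver 2→0: ·
after 4 — deliver 0→1: n1:part/t1/[-]
after 5 — deliver 1→0: n0:coor/t1/[q]
after 6 — deliver 0→2: n2:part/t1/[q]
after 7 — timeout(0): n0:coor/t2/[q]
after 8 — deliver 0→1: n1:part/t1/[q]
after 9 — deliver 1→0: ·

1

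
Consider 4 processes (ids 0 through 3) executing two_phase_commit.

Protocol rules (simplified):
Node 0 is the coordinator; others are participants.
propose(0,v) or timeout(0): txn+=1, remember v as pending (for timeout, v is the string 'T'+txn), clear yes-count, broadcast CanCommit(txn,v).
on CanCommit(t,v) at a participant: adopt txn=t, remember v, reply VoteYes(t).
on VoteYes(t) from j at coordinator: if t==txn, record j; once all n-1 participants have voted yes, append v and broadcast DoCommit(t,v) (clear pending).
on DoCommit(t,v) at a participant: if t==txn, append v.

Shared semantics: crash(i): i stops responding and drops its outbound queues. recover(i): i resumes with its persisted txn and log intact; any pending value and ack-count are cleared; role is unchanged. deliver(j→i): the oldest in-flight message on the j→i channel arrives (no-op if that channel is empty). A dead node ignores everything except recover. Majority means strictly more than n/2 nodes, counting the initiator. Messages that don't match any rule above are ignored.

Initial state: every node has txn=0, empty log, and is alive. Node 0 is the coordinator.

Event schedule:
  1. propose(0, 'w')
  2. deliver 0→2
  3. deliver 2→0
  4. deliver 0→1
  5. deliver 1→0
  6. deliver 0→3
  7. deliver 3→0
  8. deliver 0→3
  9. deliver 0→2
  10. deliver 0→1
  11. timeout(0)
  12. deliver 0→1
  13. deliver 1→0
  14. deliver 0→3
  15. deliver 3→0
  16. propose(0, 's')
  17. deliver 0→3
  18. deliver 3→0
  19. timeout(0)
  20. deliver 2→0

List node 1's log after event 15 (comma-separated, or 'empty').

w

[1] propose(0,'w') → N0(coor t1 [-])
[2] deliver 0→2 → N2(part t1 [-])
[3] deliver 2→0 → ∅
[4] deliver 0→1 → N1(part t1 [-])
[5] deliver 1→0 → ∅
[6] deliver 0→3 → N3(part t1 [-])
[7] deliver 3→0 → N0(coor t1 [w])
[8] deliver 0→3 → N3(part t1 [w])
[9] deliver 0→2 → N2(part t1 [w])
[10] deliver 0→1 → N1(part t1 [w])
[11] timeout(0) → N0(coor t2 [w])
[12] deliver 0→1 → N1(part t2 [w])
[13] deliver 1→0 → ∅
[14] deliver 0→3 → N3(part t2 [w])
[15] deliver 3→0 → ∅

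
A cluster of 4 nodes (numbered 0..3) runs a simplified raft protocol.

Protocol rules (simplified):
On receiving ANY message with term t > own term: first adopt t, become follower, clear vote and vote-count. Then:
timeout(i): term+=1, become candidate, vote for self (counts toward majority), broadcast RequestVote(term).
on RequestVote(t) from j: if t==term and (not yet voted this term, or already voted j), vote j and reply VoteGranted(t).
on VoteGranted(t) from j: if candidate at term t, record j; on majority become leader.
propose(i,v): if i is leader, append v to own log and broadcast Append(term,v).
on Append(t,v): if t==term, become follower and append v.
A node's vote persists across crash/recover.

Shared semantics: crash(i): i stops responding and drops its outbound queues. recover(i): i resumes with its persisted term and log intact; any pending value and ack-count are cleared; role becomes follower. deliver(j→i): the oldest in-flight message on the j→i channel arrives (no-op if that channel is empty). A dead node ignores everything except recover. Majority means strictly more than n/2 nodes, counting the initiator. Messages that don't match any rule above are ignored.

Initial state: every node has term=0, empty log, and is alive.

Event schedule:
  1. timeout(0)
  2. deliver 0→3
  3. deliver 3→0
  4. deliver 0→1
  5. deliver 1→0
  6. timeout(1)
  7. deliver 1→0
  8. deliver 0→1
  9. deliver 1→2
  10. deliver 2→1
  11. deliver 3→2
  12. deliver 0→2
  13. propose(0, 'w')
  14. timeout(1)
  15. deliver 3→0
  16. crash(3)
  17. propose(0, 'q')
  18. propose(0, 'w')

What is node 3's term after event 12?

1

step 1 timeout(0): 0={cand,t=1,log=-}
step 2 deliver 0→3: 3={foll,t=1,log=-}
step 3 deliver 3→0: —
step 4 deliver 0→1: 1={foll,t=1,log=-}
step 5 deliver 1→0: 0={lead,t=1,log=-}
step 6 timeout(1): 1={cand,t=2,log=-}
step 7 deliver 1→0: 0={foll,t=2,log=-}
step 8 deliver 0→1: —
step 9 deliver 1→2: 2={foll,t=2,log=-}
step 10 deliver 2→1: 1={lead,t=2,log=-}
step 11 deliver 3→2: —
step 12 deliver 0→2: —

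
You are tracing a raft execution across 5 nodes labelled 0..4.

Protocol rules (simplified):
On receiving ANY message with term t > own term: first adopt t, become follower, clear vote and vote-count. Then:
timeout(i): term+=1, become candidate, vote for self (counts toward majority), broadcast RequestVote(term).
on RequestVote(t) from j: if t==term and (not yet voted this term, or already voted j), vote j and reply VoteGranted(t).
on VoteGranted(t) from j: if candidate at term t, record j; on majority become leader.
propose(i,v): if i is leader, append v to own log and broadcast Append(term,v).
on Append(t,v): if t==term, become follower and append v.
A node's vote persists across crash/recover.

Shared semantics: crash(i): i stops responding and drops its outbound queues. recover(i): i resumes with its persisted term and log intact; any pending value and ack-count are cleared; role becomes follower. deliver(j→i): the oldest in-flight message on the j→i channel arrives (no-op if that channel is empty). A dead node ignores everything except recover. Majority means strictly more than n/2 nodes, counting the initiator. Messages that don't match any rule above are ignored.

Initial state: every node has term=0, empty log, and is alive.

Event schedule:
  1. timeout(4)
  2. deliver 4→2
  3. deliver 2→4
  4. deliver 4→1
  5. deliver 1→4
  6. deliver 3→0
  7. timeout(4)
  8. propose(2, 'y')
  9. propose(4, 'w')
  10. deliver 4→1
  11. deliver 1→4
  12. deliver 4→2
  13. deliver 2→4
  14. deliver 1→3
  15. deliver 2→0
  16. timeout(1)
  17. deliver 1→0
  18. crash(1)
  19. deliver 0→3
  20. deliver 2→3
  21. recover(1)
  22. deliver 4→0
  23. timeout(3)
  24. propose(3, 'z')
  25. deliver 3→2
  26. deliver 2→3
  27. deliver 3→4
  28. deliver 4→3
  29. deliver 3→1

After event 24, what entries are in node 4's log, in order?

empty

step 1 timeout(4): 4={cand,t=1,log=-}
step 2 deliver 4→2: 2={foll,t=1,log=-}
step 3 deliver 2→4: —
step 4 deliver 4→1: 1={foll,t=1,log=-}
step 5 deliver 1→4: 4={lead,t=1,log=-}
step 6 deliver 3→0: —
step 7 timeout(4): 4={cand,t=2,log=-}
step 8 propose(2,'y'): —
step 9 propose(4,'w'): —
step 10 deliver 4→1: 1={foll,t=2,log=-}
step 11 deliver 1→4: —
step 12 deliver 4→2: 2={foll,t=2,log=-}
step 13 deliver 2→4: 4={lead,t=2,log=-}
step 14 deliver 1→3: —
step 15 deliver 2→0: —
step 16 timeout(1): 1={cand,t=3,log=-}
step 17 deliver 1→0: 0={foll,t=3,log=-}
step 18 crash(1): 1={✗cand,t=3,log=-}
step 19 deliver 0→3: —
step 20 deliver 2→3: —
step 21 recover(1): 1={foll,t=3,log=-}
step 22 deliver 4→0: —
step 23 timeout(3): 3={cand,t=1,log=-}
step 24 propose(3,'z'): —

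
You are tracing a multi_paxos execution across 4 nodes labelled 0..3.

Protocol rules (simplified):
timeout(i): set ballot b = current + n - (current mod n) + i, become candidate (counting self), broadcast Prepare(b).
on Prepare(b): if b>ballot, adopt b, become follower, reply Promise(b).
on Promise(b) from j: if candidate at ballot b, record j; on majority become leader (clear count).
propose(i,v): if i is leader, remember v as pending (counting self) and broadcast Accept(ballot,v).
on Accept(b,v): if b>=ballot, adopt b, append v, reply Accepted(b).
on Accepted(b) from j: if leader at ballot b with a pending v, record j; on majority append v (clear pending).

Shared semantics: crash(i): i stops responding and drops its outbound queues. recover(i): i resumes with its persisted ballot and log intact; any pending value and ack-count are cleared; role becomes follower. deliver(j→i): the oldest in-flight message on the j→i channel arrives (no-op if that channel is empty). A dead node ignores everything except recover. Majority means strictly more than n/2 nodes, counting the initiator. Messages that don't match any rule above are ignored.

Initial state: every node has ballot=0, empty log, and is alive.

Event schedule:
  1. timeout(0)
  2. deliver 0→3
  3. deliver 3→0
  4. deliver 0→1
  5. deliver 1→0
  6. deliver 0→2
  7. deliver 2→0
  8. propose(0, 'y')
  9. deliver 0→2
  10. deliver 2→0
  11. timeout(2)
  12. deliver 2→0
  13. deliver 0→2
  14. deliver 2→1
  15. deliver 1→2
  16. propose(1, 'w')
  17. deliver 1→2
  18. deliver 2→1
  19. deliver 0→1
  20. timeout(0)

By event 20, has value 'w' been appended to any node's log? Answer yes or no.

no

after 1 — timeout(0): n0:cand/b4/[-]
after 2 — deliver 0→3: n3:foll/b4/[-]
after 3 — deliver 3→0: ·
after 4 — deliver 0→1: n1:foll/b4/[-]
after 5 — deliver 1→0: n0:lead/b4/[-]
after 6 — deliver 0→2: n2:foll/b4/[-]
after 7 — deliver 2→0: ·
after 8 — propose(0,'y'): ·
after 9 — deliver 0→2: n2:foll/b4/[y]
after 10 — deliver 2→0: ·
after 11 — timeout(2): n2:cand/b10/[y]
after 12 — deliver 2→0: n0:foll/b10/[-]
after 13 — deliver 0→2: ·
after 14 — deliver 2→1: n1:foll/b10/[-]
after 15 — deliver 1→2: n2:lead/b10/[y]
after 16 — propose(1,'w'): ·
after 17 — deliver 1→2: ·
after 18 — deliver 2→1: ·
after 19 — deliver 0→1: ·
after 20 — timeout(0): n0:cand/b12/[-]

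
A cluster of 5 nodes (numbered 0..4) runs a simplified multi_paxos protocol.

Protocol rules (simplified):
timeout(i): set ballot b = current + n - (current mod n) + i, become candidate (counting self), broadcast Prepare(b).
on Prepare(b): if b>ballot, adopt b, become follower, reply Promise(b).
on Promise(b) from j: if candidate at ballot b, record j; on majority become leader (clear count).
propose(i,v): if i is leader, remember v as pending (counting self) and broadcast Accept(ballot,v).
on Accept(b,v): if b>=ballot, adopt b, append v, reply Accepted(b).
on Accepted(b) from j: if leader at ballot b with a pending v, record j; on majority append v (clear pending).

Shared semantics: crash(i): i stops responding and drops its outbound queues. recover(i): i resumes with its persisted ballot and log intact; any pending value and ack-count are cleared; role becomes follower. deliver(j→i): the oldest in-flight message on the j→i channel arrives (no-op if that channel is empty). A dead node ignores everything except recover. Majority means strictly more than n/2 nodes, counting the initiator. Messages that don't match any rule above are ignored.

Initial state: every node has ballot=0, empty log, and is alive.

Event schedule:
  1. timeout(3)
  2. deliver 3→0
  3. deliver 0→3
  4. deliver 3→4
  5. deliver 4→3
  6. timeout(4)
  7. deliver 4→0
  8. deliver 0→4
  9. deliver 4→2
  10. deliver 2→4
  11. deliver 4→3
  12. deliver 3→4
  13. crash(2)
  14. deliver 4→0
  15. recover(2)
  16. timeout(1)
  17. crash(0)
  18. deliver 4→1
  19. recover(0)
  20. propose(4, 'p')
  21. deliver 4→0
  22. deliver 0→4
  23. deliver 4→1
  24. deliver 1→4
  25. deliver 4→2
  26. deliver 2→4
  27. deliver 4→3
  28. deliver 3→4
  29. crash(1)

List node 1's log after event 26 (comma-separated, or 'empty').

p

1. timeout(3):  <3:cand b8 ->
2. deliver 3→0:  <0:foll b8 ->
3. deliver 0→3:  nop
4. deliver 3→4:  <4:foll b8 ->
5. deliver 4→3:  <3:lead b8 ->
6. timeout(4):  <4:cand b14 ->
7. deliver 4→0:  <0:foll b14 ->
8. deliver 0→4:  nop
9. deliver 4→2:  <2:foll b14 ->
10. deliver 2→4:  <4:lead b14 ->
11. deliver 4→3:  <3:foll b14 ->
12. deliver 3→4:  nop
13. crash(2):  <2:✗foll b14 ->
14. deliver 4→0:  nop
15. recover(2):  <2:foll b14 ->
16. timeout(1):  <1:cand b6 ->
17. crash(0):  <0:✗foll b14 ->
18. deliver 4→1:  <1:foll b14 ->
19. recover(0):  <0:foll b14 ->
20. propose(4,'p'):  nop
21. deliver 4→0:  <0:foll b14 p>
22. deliver 0→4:  nop
23. deliver 4→1:  <1:foll b14 p>
24. deliver 1→4:  nop
25. deliver 4→2:  <2:foll b14 p>
26. deliver 2→4:  <4:lead b14 p>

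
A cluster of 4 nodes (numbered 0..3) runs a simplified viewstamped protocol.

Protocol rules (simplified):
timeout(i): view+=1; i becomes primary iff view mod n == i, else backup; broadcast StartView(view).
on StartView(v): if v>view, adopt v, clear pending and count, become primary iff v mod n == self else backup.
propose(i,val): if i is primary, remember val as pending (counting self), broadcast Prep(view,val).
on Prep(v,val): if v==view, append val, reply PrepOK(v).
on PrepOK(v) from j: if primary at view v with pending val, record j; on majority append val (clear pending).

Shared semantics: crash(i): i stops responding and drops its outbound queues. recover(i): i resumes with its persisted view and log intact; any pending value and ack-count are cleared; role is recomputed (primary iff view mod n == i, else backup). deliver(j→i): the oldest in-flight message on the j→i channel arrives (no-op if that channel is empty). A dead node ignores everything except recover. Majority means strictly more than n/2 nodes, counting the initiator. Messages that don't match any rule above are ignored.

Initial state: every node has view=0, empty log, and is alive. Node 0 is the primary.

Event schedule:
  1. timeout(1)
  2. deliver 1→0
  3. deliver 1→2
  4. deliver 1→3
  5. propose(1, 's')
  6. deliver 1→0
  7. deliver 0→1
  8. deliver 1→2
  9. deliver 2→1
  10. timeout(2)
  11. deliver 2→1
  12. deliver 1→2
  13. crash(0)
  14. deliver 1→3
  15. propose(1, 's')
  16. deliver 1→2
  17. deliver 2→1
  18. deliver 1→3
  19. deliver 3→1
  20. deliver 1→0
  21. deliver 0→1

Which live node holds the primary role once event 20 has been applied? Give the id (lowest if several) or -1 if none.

2

[1] timeout(1) → N1(prim v1 [-])
[2] deliver 1→0 → N0(back v1 [-])
[3] deliver 1→2 → N2(back v1 [-])
[4] deliver 1→3 → N3(back v1 [-])
[5] propose(1,'s') → ∅
[6] deliver 1→0 → N0(back v1 [s])
[7] deliver 0→1 → ∅
[8] deliver 1→2 → N2(back v1 [s])
[9] deliver 2→1 → N1(prim v1 [s])
[10] timeout(2) → N2(prim v2 [s])
[11] deliver 2→1 → N1(back v2 [s])
[12] deliver 1→2 → ∅
[13] crash(0) → N0(✗back v1 [s])
[14] deliver 1→3 → N3(back v1 [s])
[15] propose(1,'s') → ∅
[16] deliver 1→2 → ∅
[17] deliver 2→1 → ∅
[18] deliver 1→3 → ∅
[19] deliver 3→1 → ∅
[20] deliver 1→0 → ∅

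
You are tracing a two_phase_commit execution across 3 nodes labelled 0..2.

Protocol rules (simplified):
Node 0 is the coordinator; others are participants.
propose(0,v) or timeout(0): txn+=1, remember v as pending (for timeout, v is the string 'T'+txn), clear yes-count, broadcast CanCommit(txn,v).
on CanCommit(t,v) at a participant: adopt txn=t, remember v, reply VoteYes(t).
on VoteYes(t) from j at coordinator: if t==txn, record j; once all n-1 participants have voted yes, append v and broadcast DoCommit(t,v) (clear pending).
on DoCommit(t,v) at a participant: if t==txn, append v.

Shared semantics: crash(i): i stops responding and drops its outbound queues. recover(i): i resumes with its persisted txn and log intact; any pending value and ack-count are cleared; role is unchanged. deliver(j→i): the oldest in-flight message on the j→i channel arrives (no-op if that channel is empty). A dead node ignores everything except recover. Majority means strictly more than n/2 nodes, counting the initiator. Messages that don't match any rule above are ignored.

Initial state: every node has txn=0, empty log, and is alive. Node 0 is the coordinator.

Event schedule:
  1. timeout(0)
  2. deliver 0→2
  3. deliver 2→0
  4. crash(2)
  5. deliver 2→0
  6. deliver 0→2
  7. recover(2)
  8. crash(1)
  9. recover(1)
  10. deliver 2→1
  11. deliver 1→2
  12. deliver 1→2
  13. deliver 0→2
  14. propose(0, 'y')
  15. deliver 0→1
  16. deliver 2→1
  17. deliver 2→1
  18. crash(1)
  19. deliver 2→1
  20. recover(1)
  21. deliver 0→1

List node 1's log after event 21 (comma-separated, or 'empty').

e1 timeout(0): 0[coor,t=1,-]
e2 deliver 0→2: 2[part,t=1,-]
e3 deliver 2→0: ·
e4 crash(2): 2[✗part,t=1,-]
e5 deliver 2→0: ·
e6 deliver 0→2: ·
e7 recover(2): 2[part,t=1,-]
e8 crash(1): 1[✗part,t=0,-]
e9 recover(1): 1[part,t=0,-]
e10 deliver 2→1: ·
e11 deliver 1→2: ·
e12 deliver 1→2: ·
e13 deliver 0→2: ·
e14 propose(0,'y'): 0[coor,t=2,-]
e15 deliver 0→1: 1[part,t=1,-]
e16 deliver 2→1: ·
e17 deliver 2→1: ·
e18 crash(1): 1[✗part,t=1,-]
e19 deliver 2→1: ·
e20 recover(1): 1[part,t=1,-]
e21 deliver 0→1: 1[part,t=2,-]

empty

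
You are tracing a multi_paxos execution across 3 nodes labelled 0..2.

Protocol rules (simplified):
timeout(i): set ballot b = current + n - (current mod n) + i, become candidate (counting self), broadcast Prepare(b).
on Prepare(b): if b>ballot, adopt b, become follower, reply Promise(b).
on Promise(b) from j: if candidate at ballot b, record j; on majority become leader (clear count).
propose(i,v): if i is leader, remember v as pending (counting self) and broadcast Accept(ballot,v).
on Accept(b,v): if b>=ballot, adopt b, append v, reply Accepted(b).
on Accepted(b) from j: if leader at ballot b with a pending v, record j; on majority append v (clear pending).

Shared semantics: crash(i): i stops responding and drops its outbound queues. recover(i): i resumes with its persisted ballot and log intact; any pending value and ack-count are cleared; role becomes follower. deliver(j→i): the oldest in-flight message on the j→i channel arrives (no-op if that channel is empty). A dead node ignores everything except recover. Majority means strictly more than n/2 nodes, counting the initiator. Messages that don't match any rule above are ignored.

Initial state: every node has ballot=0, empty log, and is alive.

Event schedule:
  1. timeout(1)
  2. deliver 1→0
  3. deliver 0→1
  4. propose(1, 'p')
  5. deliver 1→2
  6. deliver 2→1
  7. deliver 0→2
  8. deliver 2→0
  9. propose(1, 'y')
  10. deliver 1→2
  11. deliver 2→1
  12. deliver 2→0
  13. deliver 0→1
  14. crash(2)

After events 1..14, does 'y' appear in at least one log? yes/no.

1. timeout(1):  <1:cand b4 ->
2. deliver 1→0:  <0:foll b4 ->
3. deliver 0→1:  <1:lead b4 ->
4. propose(1,'p'):  nop
5. deliver 1→2:  <2:foll b4 ->
6. deliver 2→1:  nop
7. deliver 0→2:  nop
8. deliver 2→0:  nop
9. propose(1,'y'):  nop
10. deliver 1→2:  <2:foll b4 p>
11. deliver 2→1:  <1:lead b4 y>
12. deliver 2→0:  nop
13. deliver 0→1:  nop
14. crash(2):  <2:✗foll b4 p>

yes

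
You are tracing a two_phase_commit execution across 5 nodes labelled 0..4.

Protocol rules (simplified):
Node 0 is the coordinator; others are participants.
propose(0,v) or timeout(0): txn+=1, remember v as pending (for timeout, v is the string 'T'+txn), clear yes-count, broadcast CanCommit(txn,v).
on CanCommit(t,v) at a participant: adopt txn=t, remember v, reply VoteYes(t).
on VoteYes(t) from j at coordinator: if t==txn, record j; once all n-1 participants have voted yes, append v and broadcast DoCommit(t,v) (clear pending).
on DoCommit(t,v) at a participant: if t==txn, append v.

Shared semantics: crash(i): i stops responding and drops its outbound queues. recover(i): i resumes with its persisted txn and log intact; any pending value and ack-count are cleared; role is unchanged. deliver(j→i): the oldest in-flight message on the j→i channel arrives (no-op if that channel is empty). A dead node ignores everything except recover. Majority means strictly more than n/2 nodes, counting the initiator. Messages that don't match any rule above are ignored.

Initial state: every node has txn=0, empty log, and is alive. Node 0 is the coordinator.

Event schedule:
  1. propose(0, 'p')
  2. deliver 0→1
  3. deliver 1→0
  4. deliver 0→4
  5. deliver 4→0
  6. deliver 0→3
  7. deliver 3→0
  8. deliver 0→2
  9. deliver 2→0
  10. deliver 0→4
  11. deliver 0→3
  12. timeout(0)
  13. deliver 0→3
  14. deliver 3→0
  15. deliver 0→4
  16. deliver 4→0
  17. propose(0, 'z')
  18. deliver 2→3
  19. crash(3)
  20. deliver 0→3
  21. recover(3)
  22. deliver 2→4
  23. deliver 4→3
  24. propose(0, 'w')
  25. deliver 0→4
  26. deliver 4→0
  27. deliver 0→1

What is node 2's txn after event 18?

1

[1] propose(0,'p') → N0(coor t1 [-])
[2] deliver 0→1 → N1(part t1 [-])
[3] deliver 1→0 → ∅
[4] deliver 0→4 → N4(part t1 [-])
[5] deliver 4→0 → ∅
[6] deliver 0→3 → N3(part t1 [-])
[7] deliver 3→0 → ∅
[8] deliver 0→2 → N2(part t1 [-])
[9] deliver 2→0 → N0(coor t1 [p])
[10] deliver 0→4 → N4(part t1 [p])
[11] deliver 0→3 → N3(part t1 [p])
[12] timeout(0) → N0(coor t2 [p])
[13] deliver 0→3 → N3(part t2 [p])
[14] deliver 3→0 → ∅
[15] deliver 0→4 → N4(part t2 [p])
[16] deliver 4→0 → ∅
[17] propose(0,'z') → N0(coor t3 [p])
[18] deliver 2→3 → ∅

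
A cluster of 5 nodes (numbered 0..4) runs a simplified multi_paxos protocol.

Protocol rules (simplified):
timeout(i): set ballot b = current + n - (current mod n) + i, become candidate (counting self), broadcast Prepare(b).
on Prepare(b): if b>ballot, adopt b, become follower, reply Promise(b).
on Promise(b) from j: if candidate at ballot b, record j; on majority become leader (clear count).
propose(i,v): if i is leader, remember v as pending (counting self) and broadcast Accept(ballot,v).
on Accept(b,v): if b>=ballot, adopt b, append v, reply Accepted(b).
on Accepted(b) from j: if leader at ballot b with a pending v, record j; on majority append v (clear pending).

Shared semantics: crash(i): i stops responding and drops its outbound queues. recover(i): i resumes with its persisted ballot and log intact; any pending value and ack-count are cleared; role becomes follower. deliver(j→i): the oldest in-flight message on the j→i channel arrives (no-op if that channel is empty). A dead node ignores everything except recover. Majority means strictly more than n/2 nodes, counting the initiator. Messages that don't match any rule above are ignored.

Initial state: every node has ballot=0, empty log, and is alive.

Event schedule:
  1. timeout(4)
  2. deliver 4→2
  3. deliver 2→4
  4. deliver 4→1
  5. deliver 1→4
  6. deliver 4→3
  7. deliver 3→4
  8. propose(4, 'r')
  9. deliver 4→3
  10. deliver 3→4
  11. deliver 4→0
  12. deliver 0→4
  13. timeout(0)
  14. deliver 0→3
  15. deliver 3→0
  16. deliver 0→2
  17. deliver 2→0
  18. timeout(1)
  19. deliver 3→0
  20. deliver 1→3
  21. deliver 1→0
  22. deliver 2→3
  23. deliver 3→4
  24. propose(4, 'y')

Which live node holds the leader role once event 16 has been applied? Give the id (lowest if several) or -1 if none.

1. timeout(4):  <4:cand b9 ->
2. deliver 4→2:  <2:foll b9 ->
3. deliver 2→4:  nop
4. deliver 4→1:  <1:foll b9 ->
5. deliver 1→4:  <4:lead b9 ->
6. deliver 4→3:  <3:foll b9 ->
7. deliver 3→4:  nop
8. propose(4,'r'):  nop
9. deliver 4→3:  <3:foll b9 r>
10. deliver 3→4:  nop
11. deliver 4→0:  <0:foll b9 ->
12. deliver 0→4:  nop
13. timeout(0):  <0:cand b10 ->
14. deliver 0→3:  <3:foll b10 r>
15. deliver 3→0:  nop
16. deliver 0→2:  <2:foll b10 ->

4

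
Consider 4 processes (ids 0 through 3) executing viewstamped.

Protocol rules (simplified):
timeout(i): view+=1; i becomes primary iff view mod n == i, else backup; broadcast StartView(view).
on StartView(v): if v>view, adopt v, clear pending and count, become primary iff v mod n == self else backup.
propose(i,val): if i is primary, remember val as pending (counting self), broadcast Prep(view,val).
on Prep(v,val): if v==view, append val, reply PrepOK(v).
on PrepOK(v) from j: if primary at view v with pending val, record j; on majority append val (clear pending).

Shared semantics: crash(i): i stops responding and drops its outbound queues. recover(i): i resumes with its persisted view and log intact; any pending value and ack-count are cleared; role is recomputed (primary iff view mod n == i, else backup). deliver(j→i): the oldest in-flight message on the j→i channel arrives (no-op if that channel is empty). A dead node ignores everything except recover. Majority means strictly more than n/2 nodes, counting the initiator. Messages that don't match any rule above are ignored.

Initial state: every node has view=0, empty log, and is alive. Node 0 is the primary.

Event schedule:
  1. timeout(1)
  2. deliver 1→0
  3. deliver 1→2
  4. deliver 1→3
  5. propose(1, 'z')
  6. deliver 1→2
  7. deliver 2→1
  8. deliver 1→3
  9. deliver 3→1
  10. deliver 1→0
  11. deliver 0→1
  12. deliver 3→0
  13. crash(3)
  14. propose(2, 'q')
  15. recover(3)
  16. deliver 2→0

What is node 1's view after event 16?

1

after 1 — timeout(1): n1:prim/v1/[-]
after 2 — deliver 1→0: n0:back/v1/[-]
after 3 — deliver 1→2: n2:back/v1/[-]
after 4 — deliver 1→3: n3:back/v1/[-]
after 5 — propose(1,'z'): ·
after 6 — deliver 1→2: n2:back/v1/[z]
after 7 — deliver 2→1: ·
after 8 — deliver 1→3: n3:back/v1/[z]
after 9 — deliver 3→1: n1:prim/v1/[z]
after 10 — deliver 1→0: n0:back/v1/[z]
after 11 — deliver 0→1: ·
after 12 — deliver 3→0: ·
after 13 — crash(3): n3:✗back/v1/[z]
after 14 — propose(2,'q'): ·
after 15 — recover(3): n3:back/v1/[z]
after 16 — deliver 2→0: ·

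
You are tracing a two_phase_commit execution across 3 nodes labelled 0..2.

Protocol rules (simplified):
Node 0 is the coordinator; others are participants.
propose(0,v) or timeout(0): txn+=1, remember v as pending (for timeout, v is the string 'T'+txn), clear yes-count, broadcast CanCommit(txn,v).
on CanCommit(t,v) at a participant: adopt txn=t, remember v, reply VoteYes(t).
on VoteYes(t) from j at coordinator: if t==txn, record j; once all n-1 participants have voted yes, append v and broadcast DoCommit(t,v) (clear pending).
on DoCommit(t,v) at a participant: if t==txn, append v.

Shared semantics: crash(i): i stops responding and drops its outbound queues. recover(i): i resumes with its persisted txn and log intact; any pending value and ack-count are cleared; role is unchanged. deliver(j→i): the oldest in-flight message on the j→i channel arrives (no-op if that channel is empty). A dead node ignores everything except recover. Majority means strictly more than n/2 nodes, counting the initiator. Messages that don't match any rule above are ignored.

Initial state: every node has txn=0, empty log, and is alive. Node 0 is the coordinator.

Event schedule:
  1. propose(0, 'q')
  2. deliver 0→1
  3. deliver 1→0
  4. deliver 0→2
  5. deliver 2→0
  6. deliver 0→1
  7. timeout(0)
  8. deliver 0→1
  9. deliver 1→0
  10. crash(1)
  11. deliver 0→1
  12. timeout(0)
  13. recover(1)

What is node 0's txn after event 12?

3

step 1 propose(0,'q'): 0={coor,t=1,log=-}
step 2 deliver 0→1: 1={part,t=1,log=-}
step 3 deliver 1→0: —
step 4 deliver 0→2: 2={part,t=1,log=-}
step 5 deliver 2→0: 0={coor,t=1,log=q}
step 6 deliver 0→1: 1={part,t=1,log=q}
step 7 timeout(0): 0={coor,t=2,log=q}
step 8 deliver 0→1: 1={part,t=2,log=q}
step 9 deliver 1→0: —
step 10 crash(1): 1={✗part,t=2,log=q}
step 11 deliver 0→1: —
step 12 timeout(0): 0={coor,t=3,log=q}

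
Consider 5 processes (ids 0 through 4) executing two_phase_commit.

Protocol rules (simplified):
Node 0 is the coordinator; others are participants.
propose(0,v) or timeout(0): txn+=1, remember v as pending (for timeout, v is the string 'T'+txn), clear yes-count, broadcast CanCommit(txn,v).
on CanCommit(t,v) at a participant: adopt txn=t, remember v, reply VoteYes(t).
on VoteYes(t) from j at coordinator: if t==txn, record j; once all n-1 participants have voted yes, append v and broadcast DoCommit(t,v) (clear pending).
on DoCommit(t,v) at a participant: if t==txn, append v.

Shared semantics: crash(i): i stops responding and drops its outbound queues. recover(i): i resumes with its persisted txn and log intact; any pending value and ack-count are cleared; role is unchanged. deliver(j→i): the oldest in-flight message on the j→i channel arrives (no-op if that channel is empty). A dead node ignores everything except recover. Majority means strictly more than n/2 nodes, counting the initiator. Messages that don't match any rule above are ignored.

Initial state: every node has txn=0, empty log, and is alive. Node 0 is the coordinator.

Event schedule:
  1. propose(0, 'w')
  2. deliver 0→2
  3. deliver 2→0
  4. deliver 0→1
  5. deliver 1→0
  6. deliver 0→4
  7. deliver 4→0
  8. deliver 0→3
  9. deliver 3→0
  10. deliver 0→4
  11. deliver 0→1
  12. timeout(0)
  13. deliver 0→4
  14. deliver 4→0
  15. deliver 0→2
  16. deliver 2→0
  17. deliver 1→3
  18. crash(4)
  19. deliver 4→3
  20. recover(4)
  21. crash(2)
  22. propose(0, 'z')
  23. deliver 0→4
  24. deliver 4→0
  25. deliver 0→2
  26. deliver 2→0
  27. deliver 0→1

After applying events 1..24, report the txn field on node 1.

after 1 — propose(0,'w'): n0:coor/t1/[-]
after 2 — deliver 0→2: n2:part/t1/[-]
after 3 — deliver 2→0: ·
after 4 — deliver 0→1: n1:part/t1/[-]
after 5 — deliver 1→0: ·
after 6 — deliver 0→4: n4:part/t1/[-]
after 7 — deliver 4→0: ·
after 8 — deliver 0→3: n3:part/t1/[-]
after 9 — deliver 3→0: n0:coor/t1/[w]
after 10 — deliver 0→4: n4:part/t1/[w]
after 11 — deliver 0→1: n1:part/t1/[w]
after 12 — timeout(0): n0:coor/t2/[w]
after 13 — deliver 0→4: n4:part/t2/[w]
after 14 — deliver 4→0: ·
after 15 — deliver 0→2: n2:part/t1/[w]
after 16 — deliver 2→0: ·
after 17 — deliver 1→3: ·
after 18 — crash(4): n4:✗part/t2/[w]
after 19 — deliver 4→3: ·
after 20 — recover(4): n4:part/t2/[w]
after 21 — crash(2): n2:✗part/t1/[w]
after 22 — propose(0,'z'): n0:coor/t3/[w]
after 23 — deliver 0→4: n4:part/t3/[w]
after 24 — deliver 4→0: ·

1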